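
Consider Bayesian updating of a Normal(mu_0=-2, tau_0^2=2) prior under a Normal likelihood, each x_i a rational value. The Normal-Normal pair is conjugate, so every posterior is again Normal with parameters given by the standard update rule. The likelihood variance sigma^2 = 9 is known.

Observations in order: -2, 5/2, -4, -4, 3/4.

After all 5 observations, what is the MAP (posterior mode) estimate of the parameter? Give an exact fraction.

obs 1: x=-2 → posterior Normal(-2, 18/11)
obs 2: x=5/2 → posterior Normal(-17/13, 18/13)
obs 3: x=-4 → posterior Normal(-5/3, 6/5)
obs 4: x=-4 → posterior Normal(-33/17, 18/17)
obs 5: x=3/4 → posterior Normal(-63/38, 18/19)

-63/38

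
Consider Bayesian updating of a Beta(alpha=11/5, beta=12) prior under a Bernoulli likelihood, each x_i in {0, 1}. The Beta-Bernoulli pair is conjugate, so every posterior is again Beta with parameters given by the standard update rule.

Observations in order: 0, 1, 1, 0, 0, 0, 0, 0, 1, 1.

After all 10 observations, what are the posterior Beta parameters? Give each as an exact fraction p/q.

obs 1: x=0 → posterior Beta(11/5, 13)
obs 2: x=1 → posterior Beta(16/5, 13)
obs 3: x=1 → posterior Beta(21/5, 13)
obs 4: x=0 → posterior Beta(21/5, 14)
obs 5: x=0 → posterior Beta(21/5, 15)
obs 6: x=0 → posterior Beta(21/5, 16)
obs 7: x=0 → posterior Beta(21/5, 17)
obs 8: x=0 → posterior Beta(21/5, 18)
obs 9: x=1 → posterior Beta(26/5, 18)
obs 10: x=1 → posterior Beta(31/5, 18)

alpha=31/5, beta=18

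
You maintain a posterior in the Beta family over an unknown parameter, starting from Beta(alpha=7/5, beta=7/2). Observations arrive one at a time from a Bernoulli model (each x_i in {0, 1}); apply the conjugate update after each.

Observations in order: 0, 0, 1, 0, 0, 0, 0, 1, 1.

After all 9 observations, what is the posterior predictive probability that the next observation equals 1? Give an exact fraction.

obs 1: x=0 → posterior Beta(7/5, 9/2)
obs 2: x=0 → posterior Beta(7/5, 11/2)
obs 3: x=1 → posterior Beta(12/5, 11/2)
obs 4: x=0 → posterior Beta(12/5, 13/2)
obs 5: x=0 → posterior Beta(12/5, 15/2)
obs 6: x=0 → posterior Beta(12/5, 17/2)
obs 7: x=0 → posterior Beta(12/5, 19/2)
obs 8: x=1 → posterior Beta(17/5, 19/2)
obs 9: x=1 → posterior Beta(22/5, 19/2)

44/139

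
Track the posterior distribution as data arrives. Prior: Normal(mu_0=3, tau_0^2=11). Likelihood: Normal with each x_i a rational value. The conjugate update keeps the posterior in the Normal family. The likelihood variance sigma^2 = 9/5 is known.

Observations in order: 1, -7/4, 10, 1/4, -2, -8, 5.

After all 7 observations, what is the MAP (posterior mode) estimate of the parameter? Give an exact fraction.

obs 1: x=1 → posterior Normal(41/32, 99/64)
obs 2: x=-7/4 → posterior Normal(-57/476, 99/119)
obs 3: x=10 → posterior Normal(2143/696, 33/58)
obs 4: x=1/4 → posterior Normal(1099/458, 99/229)
obs 5: x=-2 → posterior Normal(879/568, 99/284)
obs 6: x=-8 → posterior Normal(-1/678, 33/113)
obs 7: x=5 → posterior Normal(549/788, 99/394)

549/788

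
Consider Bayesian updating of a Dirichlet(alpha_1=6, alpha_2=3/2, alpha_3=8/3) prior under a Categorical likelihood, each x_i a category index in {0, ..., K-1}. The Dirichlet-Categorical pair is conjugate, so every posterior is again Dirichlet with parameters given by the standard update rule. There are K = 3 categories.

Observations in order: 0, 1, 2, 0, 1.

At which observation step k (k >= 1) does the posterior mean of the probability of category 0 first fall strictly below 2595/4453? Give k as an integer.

obs 1: x=0 → posterior Dirichlet(7, 3/2, 8/3)
obs 2: x=1 → posterior Dirichlet(7, 5/2, 8/3)
obs 3: x=2 → posterior Dirichlet(7, 5/2, 11/3)
obs 4: x=0 → posterior Dirichlet(8, 5/2, 11/3)
obs 5: x=1 → posterior Dirichlet(8, 7/2, 11/3)

k = 2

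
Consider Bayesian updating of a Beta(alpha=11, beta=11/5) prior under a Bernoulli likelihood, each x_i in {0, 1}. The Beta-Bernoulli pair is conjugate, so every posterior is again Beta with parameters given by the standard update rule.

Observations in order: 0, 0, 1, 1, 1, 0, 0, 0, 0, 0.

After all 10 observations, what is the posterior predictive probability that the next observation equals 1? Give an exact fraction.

35/58

obs 1: x=0 → posterior Beta(11, 16/5)
obs 2: x=0 → posterior Beta(11, 21/5)
obs 3: x=1 → posterior Beta(12, 21/5)
obs 4: x=1 → posterior Beta(13, 21/5)
obs 5: x=1 → posterior Beta(14, 21/5)
obs 6: x=0 → posterior Beta(14, 26/5)
obs 7: x=0 → posterior Beta(14, 31/5)
obs 8: x=0 → posterior Beta(14, 36/5)
obs 9: x=0 → posterior Beta(14, 41/5)
obs 10: x=0 → posterior Beta(14, 46/5)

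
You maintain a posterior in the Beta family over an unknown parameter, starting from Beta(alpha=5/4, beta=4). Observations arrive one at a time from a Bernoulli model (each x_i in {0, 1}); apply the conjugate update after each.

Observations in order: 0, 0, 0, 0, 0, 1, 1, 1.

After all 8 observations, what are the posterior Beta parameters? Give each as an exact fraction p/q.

obs 1: x=0 → posterior Beta(5/4, 5)
obs 2: x=0 → posterior Beta(5/4, 6)
obs 3: x=0 → posterior Beta(5/4, 7)
obs 4: x=0 → posterior Beta(5/4, 8)
obs 5: x=0 → posterior Beta(5/4, 9)
obs 6: x=1 → posterior Beta(9/4, 9)
obs 7: x=1 → posterior Beta(13/4, 9)
obs 8: x=1 → posterior Beta(17/4, 9)

alpha=17/4, beta=9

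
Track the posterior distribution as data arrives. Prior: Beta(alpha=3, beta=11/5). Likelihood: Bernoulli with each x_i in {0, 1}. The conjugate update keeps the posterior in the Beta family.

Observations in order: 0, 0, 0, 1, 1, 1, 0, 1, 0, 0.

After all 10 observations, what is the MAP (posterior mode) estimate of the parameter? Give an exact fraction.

obs 1: x=0 → posterior Beta(3, 16/5)
obs 2: x=0 → posterior Beta(3, 21/5)
obs 3: x=0 → posterior Beta(3, 26/5)
obs 4: x=1 → posterior Beta(4, 26/5)
obs 5: x=1 → posterior Beta(5, 26/5)
obs 6: x=1 → posterior Beta(6, 26/5)
obs 7: x=0 → posterior Beta(6, 31/5)
obs 8: x=1 → posterior Beta(7, 31/5)
obs 9: x=0 → posterior Beta(7, 36/5)
obs 10: x=0 → posterior Beta(7, 41/5)

5/11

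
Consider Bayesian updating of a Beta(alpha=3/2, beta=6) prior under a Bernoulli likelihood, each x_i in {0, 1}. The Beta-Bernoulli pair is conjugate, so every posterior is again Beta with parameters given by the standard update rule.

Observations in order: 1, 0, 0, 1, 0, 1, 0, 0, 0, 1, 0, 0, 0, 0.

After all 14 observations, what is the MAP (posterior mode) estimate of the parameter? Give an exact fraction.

obs 1: x=1 → posterior Beta(5/2, 6)
obs 2: x=0 → posterior Beta(5/2, 7)
obs 3: x=0 → posterior Beta(5/2, 8)
obs 4: x=1 → posterior Beta(7/2, 8)
obs 5: x=0 → posterior Beta(7/2, 9)
obs 6: x=1 → posterior Beta(9/2, 9)
obs 7: x=0 → posterior Beta(9/2, 10)
obs 8: x=0 → posterior Beta(9/2, 11)
obs 9: x=0 → posterior Beta(9/2, 12)
obs 10: x=1 → posterior Beta(11/2, 12)
obs 11: x=0 → posterior Beta(11/2, 13)
obs 12: x=0 → posterior Beta(11/2, 14)
obs 13: x=0 → posterior Beta(11/2, 15)
obs 14: x=0 → posterior Beta(11/2, 16)

3/13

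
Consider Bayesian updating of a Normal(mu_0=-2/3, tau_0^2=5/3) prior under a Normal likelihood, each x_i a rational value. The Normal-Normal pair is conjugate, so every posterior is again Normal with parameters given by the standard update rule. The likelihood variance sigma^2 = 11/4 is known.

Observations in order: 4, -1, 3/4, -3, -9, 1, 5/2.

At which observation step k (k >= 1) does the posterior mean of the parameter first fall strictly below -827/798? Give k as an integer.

k = 5

obs 1: x=4 → posterior Normal(58/53, 55/53)
obs 2: x=-1 → posterior Normal(38/73, 55/73)
obs 3: x=3/4 → posterior Normal(53/93, 55/93)
obs 4: x=-3 → posterior Normal(-7/113, 55/113)
obs 5: x=-9 → posterior Normal(-187/133, 55/133)
obs 6: x=1 → posterior Normal(-167/153, 55/153)
obs 7: x=5/2 → posterior Normal(-117/173, 55/173)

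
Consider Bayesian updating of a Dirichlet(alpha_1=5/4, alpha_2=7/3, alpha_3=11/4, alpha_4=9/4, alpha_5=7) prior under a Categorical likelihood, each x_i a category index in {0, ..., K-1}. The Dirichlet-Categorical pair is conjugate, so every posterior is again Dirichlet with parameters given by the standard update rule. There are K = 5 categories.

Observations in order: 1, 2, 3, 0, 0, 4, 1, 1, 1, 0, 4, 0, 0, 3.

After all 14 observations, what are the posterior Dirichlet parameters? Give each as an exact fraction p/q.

obs 1: x=1 → posterior Dirichlet(5/4, 10/3, 11/4, 9/4, 7)
obs 2: x=2 → posterior Dirichlet(5/4, 10/3, 15/4, 9/4, 7)
obs 3: x=3 → posterior Dirichlet(5/4, 10/3, 15/4, 13/4, 7)
obs 4: x=0 → posterior Dirichlet(9/4, 10/3, 15/4, 13/4, 7)
obs 5: x=0 → posterior Dirichlet(13/4, 10/3, 15/4, 13/4, 7)
obs 6: x=4 → posterior Dirichlet(13/4, 10/3, 15/4, 13/4, 8)
obs 7: x=1 → posterior Dirichlet(13/4, 13/3, 15/4, 13/4, 8)
obs 8: x=1 → posterior Dirichlet(13/4, 16/3, 15/4, 13/4, 8)
obs 9: x=1 → posterior Dirichlet(13/4, 19/3, 15/4, 13/4, 8)
obs 10: x=0 → posterior Dirichlet(17/4, 19/3, 15/4, 13/4, 8)
obs 11: x=4 → posterior Dirichlet(17/4, 19/3, 15/4, 13/4, 9)
obs 12: x=0 → posterior Dirichlet(21/4, 19/3, 15/4, 13/4, 9)
obs 13: x=0 → posterior Dirichlet(25/4, 19/3, 15/4, 13/4, 9)
obs 14: x=3 → posterior Dirichlet(25/4, 19/3, 15/4, 17/4, 9)

alpha_1=25/4, alpha_2=19/3, alpha_3=15/4, alpha_4=17/4, alpha_5=9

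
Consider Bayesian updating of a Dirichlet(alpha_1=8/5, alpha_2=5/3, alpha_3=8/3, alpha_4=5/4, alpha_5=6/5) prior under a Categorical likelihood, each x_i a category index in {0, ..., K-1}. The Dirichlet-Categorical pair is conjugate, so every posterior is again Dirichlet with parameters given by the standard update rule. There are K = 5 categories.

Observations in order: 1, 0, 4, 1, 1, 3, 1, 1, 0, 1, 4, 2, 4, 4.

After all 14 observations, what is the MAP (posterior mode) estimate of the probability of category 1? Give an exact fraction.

obs 1: x=1 → posterior Dirichlet(8/5, 8/3, 8/3, 5/4, 6/5)
obs 2: x=0 → posterior Dirichlet(13/5, 8/3, 8/3, 5/4, 6/5)
obs 3: x=4 → posterior Dirichlet(13/5, 8/3, 8/3, 5/4, 11/5)
obs 4: x=1 → posterior Dirichlet(13/5, 11/3, 8/3, 5/4, 11/5)
obs 5: x=1 → posterior Dirichlet(13/5, 14/3, 8/3, 5/4, 11/5)
obs 6: x=3 → posterior Dirichlet(13/5, 14/3, 8/3, 9/4, 11/5)
obs 7: x=1 → posterior Dirichlet(13/5, 17/3, 8/3, 9/4, 11/5)
obs 8: x=1 → posterior Dirichlet(13/5, 20/3, 8/3, 9/4, 11/5)
obs 9: x=0 → posterior Dirichlet(18/5, 20/3, 8/3, 9/4, 11/5)
obs 10: x=1 → posterior Dirichlet(18/5, 23/3, 8/3, 9/4, 11/5)
obs 11: x=4 → posterior Dirichlet(18/5, 23/3, 8/3, 9/4, 16/5)
obs 12: x=2 → posterior Dirichlet(18/5, 23/3, 11/3, 9/4, 16/5)
obs 13: x=4 → posterior Dirichlet(18/5, 23/3, 11/3, 9/4, 21/5)
obs 14: x=4 → posterior Dirichlet(18/5, 23/3, 11/3, 9/4, 26/5)

400/1043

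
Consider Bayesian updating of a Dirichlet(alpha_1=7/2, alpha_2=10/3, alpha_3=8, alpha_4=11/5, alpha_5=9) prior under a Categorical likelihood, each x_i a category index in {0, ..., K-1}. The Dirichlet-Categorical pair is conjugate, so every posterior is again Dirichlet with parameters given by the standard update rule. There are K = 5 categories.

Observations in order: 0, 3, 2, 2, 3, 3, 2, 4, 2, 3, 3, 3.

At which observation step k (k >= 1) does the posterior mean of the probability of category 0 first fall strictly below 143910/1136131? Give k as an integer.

k = 10

obs 1: x=0 → posterior Dirichlet(9/2, 10/3, 8, 11/5, 9)
obs 2: x=3 → posterior Dirichlet(9/2, 10/3, 8, 16/5, 9)
obs 3: x=2 → posterior Dirichlet(9/2, 10/3, 9, 16/5, 9)
obs 4: x=2 → posterior Dirichlet(9/2, 10/3, 10, 16/5, 9)
obs 5: x=3 → posterior Dirichlet(9/2, 10/3, 10, 21/5, 9)
obs 6: x=3 → posterior Dirichlet(9/2, 10/3, 10, 26/5, 9)
obs 7: x=2 → posterior Dirichlet(9/2, 10/3, 11, 26/5, 9)
obs 8: x=4 → posterior Dirichlet(9/2, 10/3, 11, 26/5, 10)
obs 9: x=2 → posterior Dirichlet(9/2, 10/3, 12, 26/5, 10)
obs 10: x=3 → posterior Dirichlet(9/2, 10/3, 12, 31/5, 10)
obs 11: x=3 → posterior Dirichlet(9/2, 10/3, 12, 36/5, 10)
obs 12: x=3 → posterior Dirichlet(9/2, 10/3, 12, 41/5, 10)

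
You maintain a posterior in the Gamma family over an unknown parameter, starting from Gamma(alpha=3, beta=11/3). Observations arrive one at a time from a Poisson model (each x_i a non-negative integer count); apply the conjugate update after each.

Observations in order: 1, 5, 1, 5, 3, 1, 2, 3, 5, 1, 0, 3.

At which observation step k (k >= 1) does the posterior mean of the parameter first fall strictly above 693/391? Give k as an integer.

obs 1: x=1 → posterior Gamma(4, 14/3)
obs 2: x=5 → posterior Gamma(9, 17/3)
obs 3: x=1 → posterior Gamma(10, 20/3)
obs 4: x=5 → posterior Gamma(15, 23/3)
obs 5: x=3 → posterior Gamma(18, 26/3)
obs 6: x=1 → posterior Gamma(19, 29/3)
obs 7: x=2 → posterior Gamma(21, 32/3)
obs 8: x=3 → posterior Gamma(24, 35/3)
obs 9: x=5 → posterior Gamma(29, 38/3)
obs 10: x=1 → posterior Gamma(30, 41/3)
obs 11: x=0 → posterior Gamma(30, 44/3)
obs 12: x=3 → posterior Gamma(33, 47/3)

k = 4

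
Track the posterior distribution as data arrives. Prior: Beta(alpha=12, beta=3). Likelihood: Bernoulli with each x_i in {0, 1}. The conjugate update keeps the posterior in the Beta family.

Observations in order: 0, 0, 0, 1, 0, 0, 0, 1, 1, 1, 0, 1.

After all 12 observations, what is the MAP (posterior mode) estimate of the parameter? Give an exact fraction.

16/25

obs 1: x=0 → posterior Beta(12, 4)
obs 2: x=0 → posterior Beta(12, 5)
obs 3: x=0 → posterior Beta(12, 6)
obs 4: x=1 → posterior Beta(13, 6)
obs 5: x=0 → posterior Beta(13, 7)
obs 6: x=0 → posterior Beta(13, 8)
obs 7: x=0 → posterior Beta(13, 9)
obs 8: x=1 → posterior Beta(14, 9)
obs 9: x=1 → posterior Beta(15, 9)
obs 10: x=1 → posterior Beta(16, 9)
obs 11: x=0 → posterior Beta(16, 10)
obs 12: x=1 → posterior Beta(17, 10)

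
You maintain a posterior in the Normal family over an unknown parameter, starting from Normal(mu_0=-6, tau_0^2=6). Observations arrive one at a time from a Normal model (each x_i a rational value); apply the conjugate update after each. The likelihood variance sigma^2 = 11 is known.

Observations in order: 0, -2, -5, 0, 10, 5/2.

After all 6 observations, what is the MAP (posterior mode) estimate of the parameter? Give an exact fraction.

obs 1: x=0 → posterior Normal(-66/17, 66/17)
obs 2: x=-2 → posterior Normal(-78/23, 66/23)
obs 3: x=-5 → posterior Normal(-108/29, 66/29)
obs 4: x=0 → posterior Normal(-108/35, 66/35)
obs 5: x=10 → posterior Normal(-48/41, 66/41)
obs 6: x=5/2 → posterior Normal(-33/47, 66/47)

-33/47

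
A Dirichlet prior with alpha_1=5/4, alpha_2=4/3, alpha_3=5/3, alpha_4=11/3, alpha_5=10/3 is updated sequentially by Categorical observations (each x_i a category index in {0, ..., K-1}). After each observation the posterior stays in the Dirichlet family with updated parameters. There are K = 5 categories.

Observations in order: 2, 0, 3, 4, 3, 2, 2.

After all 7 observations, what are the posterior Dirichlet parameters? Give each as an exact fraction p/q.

obs 1: x=2 → posterior Dirichlet(5/4, 4/3, 8/3, 11/3, 10/3)
obs 2: x=0 → posterior Dirichlet(9/4, 4/3, 8/3, 11/3, 10/3)
obs 3: x=3 → posterior Dirichlet(9/4, 4/3, 8/3, 14/3, 10/3)
obs 4: x=4 → posterior Dirichlet(9/4, 4/3, 8/3, 14/3, 13/3)
obs 5: x=3 → posterior Dirichlet(9/4, 4/3, 8/3, 17/3, 13/3)
obs 6: x=2 → posterior Dirichlet(9/4, 4/3, 11/3, 17/3, 13/3)
obs 7: x=2 → posterior Dirichlet(9/4, 4/3, 14/3, 17/3, 13/3)

alpha_1=9/4, alpha_2=4/3, alpha_3=14/3, alpha_4=17/3, alpha_5=13/3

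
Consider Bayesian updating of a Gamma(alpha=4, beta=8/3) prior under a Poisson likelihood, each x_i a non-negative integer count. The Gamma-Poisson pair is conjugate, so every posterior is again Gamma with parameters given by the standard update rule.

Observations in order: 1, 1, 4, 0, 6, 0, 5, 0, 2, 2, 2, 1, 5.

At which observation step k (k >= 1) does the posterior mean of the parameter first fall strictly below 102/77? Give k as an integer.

obs 1: x=1 → posterior Gamma(5, 11/3)
obs 2: x=1 → posterior Gamma(6, 14/3)
obs 3: x=4 → posterior Gamma(10, 17/3)
obs 4: x=0 → posterior Gamma(10, 20/3)
obs 5: x=6 → posterior Gamma(16, 23/3)
obs 6: x=0 → posterior Gamma(16, 26/3)
obs 7: x=5 → posterior Gamma(21, 29/3)
obs 8: x=0 → posterior Gamma(21, 32/3)
obs 9: x=2 → posterior Gamma(23, 35/3)
obs 10: x=2 → posterior Gamma(25, 38/3)
obs 11: x=2 → posterior Gamma(27, 41/3)
obs 12: x=1 → posterior Gamma(28, 44/3)
obs 13: x=5 → posterior Gamma(33, 47/3)

k = 2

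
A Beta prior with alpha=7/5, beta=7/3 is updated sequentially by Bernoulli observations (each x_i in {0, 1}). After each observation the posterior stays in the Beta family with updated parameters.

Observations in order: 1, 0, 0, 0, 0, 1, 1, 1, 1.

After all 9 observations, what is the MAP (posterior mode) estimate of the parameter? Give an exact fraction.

81/161

obs 1: x=1 → posterior Beta(12/5, 7/3)
obs 2: x=0 → posterior Beta(12/5, 10/3)
obs 3: x=0 → posterior Beta(12/5, 13/3)
obs 4: x=0 → posterior Beta(12/5, 16/3)
obs 5: x=0 → posterior Beta(12/5, 19/3)
obs 6: x=1 → posterior Beta(17/5, 19/3)
obs 7: x=1 → posterior Beta(22/5, 19/3)
obs 8: x=1 → posterior Beta(27/5, 19/3)
obs 9: x=1 → posterior Beta(32/5, 19/3)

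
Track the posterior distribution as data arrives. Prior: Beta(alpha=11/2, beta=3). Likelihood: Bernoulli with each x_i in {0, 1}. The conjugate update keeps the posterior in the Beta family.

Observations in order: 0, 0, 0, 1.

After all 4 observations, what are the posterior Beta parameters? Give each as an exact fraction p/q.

alpha=13/2, beta=6

obs 1: x=0 → posterior Beta(11/2, 4)
obs 2: x=0 → posterior Beta(11/2, 5)
obs 3: x=0 → posterior Beta(11/2, 6)
obs 4: x=1 → posterior Beta(13/2, 6)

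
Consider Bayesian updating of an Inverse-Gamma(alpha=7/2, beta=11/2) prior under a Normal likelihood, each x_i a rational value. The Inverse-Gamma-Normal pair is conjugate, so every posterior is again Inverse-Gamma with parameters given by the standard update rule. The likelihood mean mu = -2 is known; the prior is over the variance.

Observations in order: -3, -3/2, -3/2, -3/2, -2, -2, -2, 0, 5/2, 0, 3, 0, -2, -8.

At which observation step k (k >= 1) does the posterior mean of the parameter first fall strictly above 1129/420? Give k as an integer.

obs 1: x=-3 → posterior Inverse-Gamma(4, 6)
obs 2: x=-3/2 → posterior Inverse-Gamma(9/2, 49/8)
obs 3: x=-3/2 → posterior Inverse-Gamma(5, 25/4)
obs 4: x=-3/2 → posterior Inverse-Gamma(11/2, 51/8)
obs 5: x=-2 → posterior Inverse-Gamma(6, 51/8)
obs 6: x=-2 → posterior Inverse-Gamma(13/2, 51/8)
obs 7: x=-2 → posterior Inverse-Gamma(7, 51/8)
obs 8: x=0 → posterior Inverse-Gamma(15/2, 67/8)
obs 9: x=5/2 → posterior Inverse-Gamma(8, 37/2)
obs 10: x=0 → posterior Inverse-Gamma(17/2, 41/2)
obs 11: x=3 → posterior Inverse-Gamma(9, 33)
obs 12: x=0 → posterior Inverse-Gamma(19/2, 35)
obs 13: x=-2 → posterior Inverse-Gamma(10, 35)
obs 14: x=-8 → posterior Inverse-Gamma(21/2, 53)

k = 10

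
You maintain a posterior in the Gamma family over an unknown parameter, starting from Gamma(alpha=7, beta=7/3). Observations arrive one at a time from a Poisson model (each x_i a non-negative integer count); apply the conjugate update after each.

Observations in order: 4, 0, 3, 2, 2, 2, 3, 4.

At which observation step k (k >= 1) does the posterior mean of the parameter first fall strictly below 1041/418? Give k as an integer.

obs 1: x=4 → posterior Gamma(11, 10/3)
obs 2: x=0 → posterior Gamma(11, 13/3)
obs 3: x=3 → posterior Gamma(14, 16/3)
obs 4: x=2 → posterior Gamma(16, 19/3)
obs 5: x=2 → posterior Gamma(18, 22/3)
obs 6: x=2 → posterior Gamma(20, 25/3)
obs 7: x=3 → posterior Gamma(23, 28/3)
obs 8: x=4 → posterior Gamma(27, 31/3)

k = 5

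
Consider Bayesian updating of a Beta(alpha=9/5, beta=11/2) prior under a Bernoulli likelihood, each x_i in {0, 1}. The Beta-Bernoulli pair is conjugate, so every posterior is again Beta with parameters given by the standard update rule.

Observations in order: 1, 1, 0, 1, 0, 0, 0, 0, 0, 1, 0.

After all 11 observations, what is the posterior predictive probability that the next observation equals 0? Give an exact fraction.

obs 1: x=1 → posterior Beta(14/5, 11/2)
obs 2: x=1 → posterior Beta(19/5, 11/2)
obs 3: x=0 → posterior Beta(19/5, 13/2)
obs 4: x=1 → posterior Beta(24/5, 13/2)
obs 5: x=0 → posterior Beta(24/5, 15/2)
obs 6: x=0 → posterior Beta(24/5, 17/2)
obs 7: x=0 → posterior Beta(24/5, 19/2)
obs 8: x=0 → posterior Beta(24/5, 21/2)
obs 9: x=0 → posterior Beta(24/5, 23/2)
obs 10: x=1 → posterior Beta(29/5, 23/2)
obs 11: x=0 → posterior Beta(29/5, 25/2)

125/183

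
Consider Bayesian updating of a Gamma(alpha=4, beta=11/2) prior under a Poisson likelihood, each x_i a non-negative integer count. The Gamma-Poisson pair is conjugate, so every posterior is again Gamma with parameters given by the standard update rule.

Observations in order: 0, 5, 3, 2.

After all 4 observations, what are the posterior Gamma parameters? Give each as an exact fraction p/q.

obs 1: x=0 → posterior Gamma(4, 13/2)
obs 2: x=5 → posterior Gamma(9, 15/2)
obs 3: x=3 → posterior Gamma(12, 17/2)
obs 4: x=2 → posterior Gamma(14, 19/2)

alpha=14, beta=19/2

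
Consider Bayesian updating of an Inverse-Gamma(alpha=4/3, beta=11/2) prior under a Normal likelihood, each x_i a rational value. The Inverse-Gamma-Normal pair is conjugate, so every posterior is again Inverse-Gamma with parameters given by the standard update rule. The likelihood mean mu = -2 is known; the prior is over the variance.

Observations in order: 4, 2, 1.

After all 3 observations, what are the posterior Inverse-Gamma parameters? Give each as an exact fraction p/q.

obs 1: x=4 → posterior Inverse-Gamma(11/6, 47/2)
obs 2: x=2 → posterior Inverse-Gamma(7/3, 63/2)
obs 3: x=1 → posterior Inverse-Gamma(17/6, 36)

alpha=17/6, beta=36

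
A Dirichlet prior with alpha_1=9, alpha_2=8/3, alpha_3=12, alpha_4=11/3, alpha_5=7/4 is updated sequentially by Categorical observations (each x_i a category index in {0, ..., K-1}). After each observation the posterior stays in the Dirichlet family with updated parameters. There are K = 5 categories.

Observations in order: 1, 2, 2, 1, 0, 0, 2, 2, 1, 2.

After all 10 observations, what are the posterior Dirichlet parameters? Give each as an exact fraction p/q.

obs 1: x=1 → posterior Dirichlet(9, 11/3, 12, 11/3, 7/4)
obs 2: x=2 → posterior Dirichlet(9, 11/3, 13, 11/3, 7/4)
obs 3: x=2 → posterior Dirichlet(9, 11/3, 14, 11/3, 7/4)
obs 4: x=1 → posterior Dirichlet(9, 14/3, 14, 11/3, 7/4)
obs 5: x=0 → posterior Dirichlet(10, 14/3, 14, 11/3, 7/4)
obs 6: x=0 → posterior Dirichlet(11, 14/3, 14, 11/3, 7/4)
obs 7: x=2 → posterior Dirichlet(11, 14/3, 15, 11/3, 7/4)
obs 8: x=2 → posterior Dirichlet(11, 14/3, 16, 11/3, 7/4)
obs 9: x=1 → posterior Dirichlet(11, 17/3, 16, 11/3, 7/4)
obs 10: x=2 → posterior Dirichlet(11, 17/3, 17, 11/3, 7/4)

alpha_1=11, alpha_2=17/3, alpha_3=17, alpha_4=11/3, alpha_5=7/4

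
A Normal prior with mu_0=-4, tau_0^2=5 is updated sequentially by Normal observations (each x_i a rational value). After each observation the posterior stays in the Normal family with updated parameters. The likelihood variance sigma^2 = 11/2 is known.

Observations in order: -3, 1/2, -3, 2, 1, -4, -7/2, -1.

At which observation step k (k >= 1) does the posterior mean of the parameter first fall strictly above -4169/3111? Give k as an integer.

obs 1: x=-3 → posterior Normal(-74/21, 55/21)
obs 2: x=1/2 → posterior Normal(-69/31, 55/31)
obs 3: x=-3 → posterior Normal(-99/41, 55/41)
obs 4: x=2 → posterior Normal(-79/51, 55/51)
obs 5: x=1 → posterior Normal(-69/61, 55/61)
obs 6: x=-4 → posterior Normal(-109/71, 55/71)
obs 7: x=-7/2 → posterior Normal(-16/9, 55/81)
obs 8: x=-1 → posterior Normal(-22/13, 55/91)

k = 5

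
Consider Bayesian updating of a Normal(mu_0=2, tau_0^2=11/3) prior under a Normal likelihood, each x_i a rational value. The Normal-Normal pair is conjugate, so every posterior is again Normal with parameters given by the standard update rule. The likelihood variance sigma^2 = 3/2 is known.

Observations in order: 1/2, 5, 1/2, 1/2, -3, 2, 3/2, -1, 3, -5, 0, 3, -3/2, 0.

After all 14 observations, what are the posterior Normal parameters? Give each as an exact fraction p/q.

obs 1: x=1/2 → posterior Normal(29/31, 33/31)
obs 2: x=5 → posterior Normal(139/53, 33/53)
obs 3: x=1/2 → posterior Normal(2, 11/25)
obs 4: x=1/2 → posterior Normal(161/97, 33/97)
obs 5: x=-3 → posterior Normal(95/119, 33/119)
obs 6: x=2 → posterior Normal(139/141, 11/47)
obs 7: x=3/2 → posterior Normal(172/163, 33/163)
obs 8: x=-1 → posterior Normal(30/37, 33/185)
obs 9: x=3 → posterior Normal(24/23, 11/69)
obs 10: x=-5 → posterior Normal(106/229, 33/229)
obs 11: x=0 → posterior Normal(106/251, 33/251)
obs 12: x=3 → posterior Normal(172/273, 11/91)
obs 13: x=-3/2 → posterior Normal(139/295, 33/295)
obs 14: x=0 → posterior Normal(139/317, 33/317)

mu_0=139/317, tau_0^2=33/317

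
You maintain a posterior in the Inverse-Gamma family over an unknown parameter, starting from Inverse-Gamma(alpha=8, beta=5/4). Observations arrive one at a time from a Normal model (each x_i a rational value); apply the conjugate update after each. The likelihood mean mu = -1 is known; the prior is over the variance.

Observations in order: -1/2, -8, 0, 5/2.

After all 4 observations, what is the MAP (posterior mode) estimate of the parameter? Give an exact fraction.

obs 1: x=-1/2 → posterior Inverse-Gamma(17/2, 11/8)
obs 2: x=-8 → posterior Inverse-Gamma(9, 207/8)
obs 3: x=0 → posterior Inverse-Gamma(19/2, 211/8)
obs 4: x=5/2 → posterior Inverse-Gamma(10, 65/2)

65/22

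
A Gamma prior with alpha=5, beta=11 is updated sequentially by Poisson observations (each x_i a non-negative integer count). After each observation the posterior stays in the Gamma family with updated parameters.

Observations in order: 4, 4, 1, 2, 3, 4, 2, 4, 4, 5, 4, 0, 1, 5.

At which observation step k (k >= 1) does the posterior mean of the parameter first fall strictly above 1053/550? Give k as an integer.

k = 14

obs 1: x=4 → posterior Gamma(9, 12)
obs 2: x=4 → posterior Gamma(13, 13)
obs 3: x=1 → posterior Gamma(14, 14)
obs 4: x=2 → posterior Gamma(16, 15)
obs 5: x=3 → posterior Gamma(19, 16)
obs 6: x=4 → posterior Gamma(23, 17)
obs 7: x=2 → posterior Gamma(25, 18)
obs 8: x=4 → posterior Gamma(29, 19)
obs 9: x=4 → posterior Gamma(33, 20)
obs 10: x=5 → posterior Gamma(38, 21)
obs 11: x=4 → posterior Gamma(42, 22)
obs 12: x=0 → posterior Gamma(42, 23)
obs 13: x=1 → posterior Gamma(43, 24)
obs 14: x=5 → posterior Gamma(48, 25)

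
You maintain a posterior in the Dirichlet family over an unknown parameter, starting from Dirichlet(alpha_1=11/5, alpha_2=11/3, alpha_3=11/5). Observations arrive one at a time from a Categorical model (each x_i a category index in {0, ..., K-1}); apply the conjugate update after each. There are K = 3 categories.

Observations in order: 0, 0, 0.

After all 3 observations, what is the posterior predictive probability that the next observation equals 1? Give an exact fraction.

55/166

obs 1: x=0 → posterior Dirichlet(16/5, 11/3, 11/5)
obs 2: x=0 → posterior Dirichlet(21/5, 11/3, 11/5)
obs 3: x=0 → posterior Dirichlet(26/5, 11/3, 11/5)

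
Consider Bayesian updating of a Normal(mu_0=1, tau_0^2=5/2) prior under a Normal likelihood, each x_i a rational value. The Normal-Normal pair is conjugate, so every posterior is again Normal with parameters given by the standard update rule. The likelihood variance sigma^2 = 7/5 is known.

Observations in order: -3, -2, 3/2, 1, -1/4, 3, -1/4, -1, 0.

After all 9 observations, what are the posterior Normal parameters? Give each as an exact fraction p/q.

mu_0=-11/239, tau_0^2=35/239

obs 1: x=-3 → posterior Normal(-61/39, 35/39)
obs 2: x=-2 → posterior Normal(-111/64, 35/64)
obs 3: x=3/2 → posterior Normal(-147/178, 35/89)
obs 4: x=1 → posterior Normal(-97/228, 35/114)
obs 5: x=-1/4 → posterior Normal(-219/556, 35/139)
obs 6: x=3 → posterior Normal(81/656, 35/164)
obs 7: x=-1/4 → posterior Normal(2/27, 5/27)
obs 8: x=-1 → posterior Normal(-11/214, 35/214)
obs 9: x=0 → posterior Normal(-11/239, 35/239)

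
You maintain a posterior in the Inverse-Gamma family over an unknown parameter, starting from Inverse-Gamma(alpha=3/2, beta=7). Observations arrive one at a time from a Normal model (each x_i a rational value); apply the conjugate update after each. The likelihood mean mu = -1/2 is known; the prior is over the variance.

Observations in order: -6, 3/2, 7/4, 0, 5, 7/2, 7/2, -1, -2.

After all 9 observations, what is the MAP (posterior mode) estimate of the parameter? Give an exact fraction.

obs 1: x=-6 → posterior Inverse-Gamma(2, 177/8)
obs 2: x=3/2 → posterior Inverse-Gamma(5/2, 193/8)
obs 3: x=7/4 → posterior Inverse-Gamma(3, 853/32)
obs 4: x=0 → posterior Inverse-Gamma(7/2, 857/32)
obs 5: x=5 → posterior Inverse-Gamma(4, 1341/32)
obs 6: x=7/2 → posterior Inverse-Gamma(9/2, 1597/32)
obs 7: x=7/2 → posterior Inverse-Gamma(5, 1853/32)
obs 8: x=-1 → posterior Inverse-Gamma(11/2, 1857/32)
obs 9: x=-2 → posterior Inverse-Gamma(6, 1893/32)

1893/224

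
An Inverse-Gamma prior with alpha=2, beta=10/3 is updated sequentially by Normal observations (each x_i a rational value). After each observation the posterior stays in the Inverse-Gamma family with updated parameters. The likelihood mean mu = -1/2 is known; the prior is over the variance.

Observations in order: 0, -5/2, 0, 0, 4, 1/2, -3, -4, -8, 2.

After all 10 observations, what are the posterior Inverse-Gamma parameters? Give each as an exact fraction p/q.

alpha=7, beta=341/6

obs 1: x=0 → posterior Inverse-Gamma(5/2, 83/24)
obs 2: x=-5/2 → posterior Inverse-Gamma(3, 131/24)
obs 3: x=0 → posterior Inverse-Gamma(7/2, 67/12)
obs 4: x=0 → posterior Inverse-Gamma(4, 137/24)
obs 5: x=4 → posterior Inverse-Gamma(9/2, 95/6)
obs 6: x=1/2 → posterior Inverse-Gamma(5, 49/3)
obs 7: x=-3 → posterior Inverse-Gamma(11/2, 467/24)
obs 8: x=-4 → posterior Inverse-Gamma(6, 307/12)
obs 9: x=-8 → posterior Inverse-Gamma(13/2, 1289/24)
obs 10: x=2 → posterior Inverse-Gamma(7, 341/6)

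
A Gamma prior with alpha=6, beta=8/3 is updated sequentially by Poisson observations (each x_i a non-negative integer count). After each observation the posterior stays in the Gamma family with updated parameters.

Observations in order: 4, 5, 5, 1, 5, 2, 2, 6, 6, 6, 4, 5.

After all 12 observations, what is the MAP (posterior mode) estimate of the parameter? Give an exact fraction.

obs 1: x=4 → posterior Gamma(10, 11/3)
obs 2: x=5 → posterior Gamma(15, 14/3)
obs 3: x=5 → posterior Gamma(20, 17/3)
obs 4: x=1 → posterior Gamma(21, 20/3)
obs 5: x=5 → posterior Gamma(26, 23/3)
obs 6: x=2 → posterior Gamma(28, 26/3)
obs 7: x=2 → posterior Gamma(30, 29/3)
obs 8: x=6 → posterior Gamma(36, 32/3)
obs 9: x=6 → posterior Gamma(42, 35/3)
obs 10: x=6 → posterior Gamma(48, 38/3)
obs 11: x=4 → posterior Gamma(52, 41/3)
obs 12: x=5 → posterior Gamma(57, 44/3)

42/11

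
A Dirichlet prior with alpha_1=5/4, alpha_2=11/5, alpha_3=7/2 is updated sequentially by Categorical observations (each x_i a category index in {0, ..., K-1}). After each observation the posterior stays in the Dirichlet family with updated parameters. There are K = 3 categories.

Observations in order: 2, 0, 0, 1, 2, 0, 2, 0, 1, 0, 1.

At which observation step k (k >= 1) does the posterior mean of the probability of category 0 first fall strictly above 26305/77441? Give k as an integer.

obs 1: x=2 → posterior Dirichlet(5/4, 11/5, 9/2)
obs 2: x=0 → posterior Dirichlet(9/4, 11/5, 9/2)
obs 3: x=0 → posterior Dirichlet(13/4, 11/5, 9/2)
obs 4: x=1 → posterior Dirichlet(13/4, 16/5, 9/2)
obs 5: x=2 → posterior Dirichlet(13/4, 16/5, 11/2)
obs 6: x=0 → posterior Dirichlet(17/4, 16/5, 11/2)
obs 7: x=2 → posterior Dirichlet(17/4, 16/5, 13/2)
obs 8: x=0 → posterior Dirichlet(21/4, 16/5, 13/2)
obs 9: x=1 → posterior Dirichlet(21/4, 21/5, 13/2)
obs 10: x=0 → posterior Dirichlet(25/4, 21/5, 13/2)
obs 11: x=1 → posterior Dirichlet(25/4, 26/5, 13/2)

k = 8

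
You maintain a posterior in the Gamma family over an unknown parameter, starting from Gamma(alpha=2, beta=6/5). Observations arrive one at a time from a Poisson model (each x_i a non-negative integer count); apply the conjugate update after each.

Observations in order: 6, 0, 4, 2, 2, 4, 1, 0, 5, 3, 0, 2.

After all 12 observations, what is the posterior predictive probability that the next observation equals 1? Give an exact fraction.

39463327347630073731564251227660645323799289826028006932480/173887017684702179246328390437079448141248104062408434512641

obs 1: x=6 → posterior Gamma(8, 11/5)
obs 2: x=0 → posterior Gamma(8, 16/5)
obs 3: x=4 → posterior Gamma(12, 21/5)
obs 4: x=2 → posterior Gamma(14, 26/5)
obs 5: x=2 → posterior Gamma(16, 31/5)
obs 6: x=4 → posterior Gamma(20, 36/5)
obs 7: x=1 → posterior Gamma(21, 41/5)
obs 8: x=0 → posterior Gamma(21, 46/5)
obs 9: x=5 → posterior Gamma(26, 51/5)
obs 10: x=3 → posterior Gamma(29, 56/5)
obs 11: x=0 → posterior Gamma(29, 61/5)
obs 12: x=2 → posterior Gamma(31, 66/5)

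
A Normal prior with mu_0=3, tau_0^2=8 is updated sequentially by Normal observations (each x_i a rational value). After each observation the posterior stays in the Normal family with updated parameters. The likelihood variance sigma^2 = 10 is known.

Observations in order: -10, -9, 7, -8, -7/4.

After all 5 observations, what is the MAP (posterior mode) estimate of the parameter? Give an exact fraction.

obs 1: x=-10 → posterior Normal(-25/9, 40/9)
obs 2: x=-9 → posterior Normal(-61/13, 40/13)
obs 3: x=7 → posterior Normal(-33/17, 40/17)
obs 4: x=-8 → posterior Normal(-65/21, 40/21)
obs 5: x=-7/4 → posterior Normal(-72/25, 8/5)

-72/25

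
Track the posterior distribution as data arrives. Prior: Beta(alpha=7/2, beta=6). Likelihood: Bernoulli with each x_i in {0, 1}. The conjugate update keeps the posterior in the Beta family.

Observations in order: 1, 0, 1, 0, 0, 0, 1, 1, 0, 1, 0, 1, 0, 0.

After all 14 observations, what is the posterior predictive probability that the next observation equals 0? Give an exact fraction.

obs 1: x=1 → posterior Beta(9/2, 6)
obs 2: x=0 → posterior Beta(9/2, 7)
obs 3: x=1 → posterior Beta(11/2, 7)
obs 4: x=0 → posterior Beta(11/2, 8)
obs 5: x=0 → posterior Beta(11/2, 9)
obs 6: x=0 → posterior Beta(11/2, 10)
obs 7: x=1 → posterior Beta(13/2, 10)
obs 8: x=1 → posterior Beta(15/2, 10)
obs 9: x=0 → posterior Beta(15/2, 11)
obs 10: x=1 → posterior Beta(17/2, 11)
obs 11: x=0 → posterior Beta(17/2, 12)
obs 12: x=1 → posterior Beta(19/2, 12)
obs 13: x=0 → posterior Beta(19/2, 13)
obs 14: x=0 → posterior Beta(19/2, 14)

28/47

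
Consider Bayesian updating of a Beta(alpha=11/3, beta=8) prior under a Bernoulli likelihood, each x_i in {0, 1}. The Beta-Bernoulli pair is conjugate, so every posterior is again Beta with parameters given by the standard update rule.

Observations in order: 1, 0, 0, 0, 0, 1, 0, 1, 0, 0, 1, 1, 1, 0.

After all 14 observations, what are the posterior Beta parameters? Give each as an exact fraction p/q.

obs 1: x=1 → posterior Beta(14/3, 8)
obs 2: x=0 → posterior Beta(14/3, 9)
obs 3: x=0 → posterior Beta(14/3, 10)
obs 4: x=0 → posterior Beta(14/3, 11)
obs 5: x=0 → posterior Beta(14/3, 12)
obs 6: x=1 → posterior Beta(17/3, 12)
obs 7: x=0 → posterior Beta(17/3, 13)
obs 8: x=1 → posterior Beta(20/3, 13)
obs 9: x=0 → posterior Beta(20/3, 14)
obs 10: x=0 → posterior Beta(20/3, 15)
obs 11: x=1 → posterior Beta(23/3, 15)
obs 12: x=1 → posterior Beta(26/3, 15)
obs 13: x=1 → posterior Beta(29/3, 15)
obs 14: x=0 → posterior Beta(29/3, 16)

alpha=29/3, beta=16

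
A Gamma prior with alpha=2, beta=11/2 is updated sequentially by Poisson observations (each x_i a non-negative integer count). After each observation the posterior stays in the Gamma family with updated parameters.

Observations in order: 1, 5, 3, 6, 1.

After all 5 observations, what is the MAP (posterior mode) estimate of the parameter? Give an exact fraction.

34/21

obs 1: x=1 → posterior Gamma(3, 13/2)
obs 2: x=5 → posterior Gamma(8, 15/2)
obs 3: x=3 → posterior Gamma(11, 17/2)
obs 4: x=6 → posterior Gamma(17, 19/2)
obs 5: x=1 → posterior Gamma(18, 21/2)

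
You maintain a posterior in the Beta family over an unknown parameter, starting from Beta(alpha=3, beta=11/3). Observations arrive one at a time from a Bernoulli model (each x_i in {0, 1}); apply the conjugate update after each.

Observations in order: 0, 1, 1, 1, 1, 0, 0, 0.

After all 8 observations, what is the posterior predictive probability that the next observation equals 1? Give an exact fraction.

21/44

obs 1: x=0 → posterior Beta(3, 14/3)
obs 2: x=1 → posterior Beta(4, 14/3)
obs 3: x=1 → posterior Beta(5, 14/3)
obs 4: x=1 → posterior Beta(6, 14/3)
obs 5: x=1 → posterior Beta(7, 14/3)
obs 6: x=0 → posterior Beta(7, 17/3)
obs 7: x=0 → posterior Beta(7, 20/3)
obs 8: x=0 → posterior Beta(7, 23/3)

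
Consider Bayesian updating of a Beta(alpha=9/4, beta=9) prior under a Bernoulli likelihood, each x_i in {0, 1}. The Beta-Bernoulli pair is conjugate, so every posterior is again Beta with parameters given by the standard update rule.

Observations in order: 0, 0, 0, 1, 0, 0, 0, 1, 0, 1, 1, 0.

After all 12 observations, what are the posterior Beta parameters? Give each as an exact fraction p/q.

obs 1: x=0 → posterior Beta(9/4, 10)
obs 2: x=0 → posterior Beta(9/4, 11)
obs 3: x=0 → posterior Beta(9/4, 12)
obs 4: x=1 → posterior Beta(13/4, 12)
obs 5: x=0 → posterior Beta(13/4, 13)
obs 6: x=0 → posterior Beta(13/4, 14)
obs 7: x=0 → posterior Beta(13/4, 15)
obs 8: x=1 → posterior Beta(17/4, 15)
obs 9: x=0 → posterior Beta(17/4, 16)
obs 10: x=1 → posterior Beta(21/4, 16)
obs 11: x=1 → posterior Beta(25/4, 16)
obs 12: x=0 → posterior Beta(25/4, 17)

alpha=25/4, beta=17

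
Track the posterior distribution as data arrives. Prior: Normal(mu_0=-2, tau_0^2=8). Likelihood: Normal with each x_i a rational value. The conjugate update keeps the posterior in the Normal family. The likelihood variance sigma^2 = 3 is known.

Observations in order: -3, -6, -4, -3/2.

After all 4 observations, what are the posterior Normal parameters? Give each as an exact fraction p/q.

mu_0=-122/35, tau_0^2=24/35

obs 1: x=-3 → posterior Normal(-30/11, 24/11)
obs 2: x=-6 → posterior Normal(-78/19, 24/19)
obs 3: x=-4 → posterior Normal(-110/27, 8/9)
obs 4: x=-3/2 → posterior Normal(-122/35, 24/35)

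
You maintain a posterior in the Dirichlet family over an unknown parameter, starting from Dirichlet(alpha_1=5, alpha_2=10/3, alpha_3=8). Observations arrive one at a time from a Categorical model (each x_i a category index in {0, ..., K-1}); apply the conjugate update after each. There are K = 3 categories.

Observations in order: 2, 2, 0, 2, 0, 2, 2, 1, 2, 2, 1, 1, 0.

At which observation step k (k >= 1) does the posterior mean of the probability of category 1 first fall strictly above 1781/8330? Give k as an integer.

obs 1: x=2 → posterior Dirichlet(5, 10/3, 9)
obs 2: x=2 → posterior Dirichlet(5, 10/3, 10)
obs 3: x=0 → posterior Dirichlet(6, 10/3, 10)
obs 4: x=2 → posterior Dirichlet(6, 10/3, 11)
obs 5: x=0 → posterior Dirichlet(7, 10/3, 11)
obs 6: x=2 → posterior Dirichlet(7, 10/3, 12)
obs 7: x=2 → posterior Dirichlet(7, 10/3, 13)
obs 8: x=1 → posterior Dirichlet(7, 13/3, 13)
obs 9: x=2 → posterior Dirichlet(7, 13/3, 14)
obs 10: x=2 → posterior Dirichlet(7, 13/3, 15)
obs 11: x=1 → posterior Dirichlet(7, 16/3, 15)
obs 12: x=1 → posterior Dirichlet(7, 19/3, 15)
obs 13: x=0 → posterior Dirichlet(8, 19/3, 15)

k = 12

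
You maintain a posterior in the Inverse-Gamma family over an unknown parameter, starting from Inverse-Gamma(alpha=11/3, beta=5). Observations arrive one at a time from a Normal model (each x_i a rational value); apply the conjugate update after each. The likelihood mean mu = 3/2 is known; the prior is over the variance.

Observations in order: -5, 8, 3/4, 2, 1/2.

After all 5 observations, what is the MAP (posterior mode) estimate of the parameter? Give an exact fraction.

obs 1: x=-5 → posterior Inverse-Gamma(25/6, 209/8)
obs 2: x=8 → posterior Inverse-Gamma(14/3, 189/4)
obs 3: x=3/4 → posterior Inverse-Gamma(31/6, 1521/32)
obs 4: x=2 → posterior Inverse-Gamma(17/3, 1525/32)
obs 5: x=1/2 → posterior Inverse-Gamma(37/6, 1541/32)

4623/688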